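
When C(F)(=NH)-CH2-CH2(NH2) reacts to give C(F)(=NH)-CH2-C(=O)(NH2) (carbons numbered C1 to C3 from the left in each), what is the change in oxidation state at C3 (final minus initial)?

+4

Before: C3 has 1 bond to C, 2 bonds to H, 1 bond to N → oxidation state -1.
After: C3 has 1 bond to C, 2 bonds to O, 1 bond to N → oxidation state +3.
Δ = +3 − (-1) = +4, so this is an oxidation at C3.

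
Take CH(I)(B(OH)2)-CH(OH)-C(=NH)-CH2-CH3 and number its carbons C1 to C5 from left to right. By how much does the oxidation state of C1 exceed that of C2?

-1

C1: 1C, 1H, 1I, 1B → 0 − 1 + 1 − 1 = -1
C2: 2C, 1H, 1O → 0 − 1 + 1 = 0
Difference: -1 − (0) = -1.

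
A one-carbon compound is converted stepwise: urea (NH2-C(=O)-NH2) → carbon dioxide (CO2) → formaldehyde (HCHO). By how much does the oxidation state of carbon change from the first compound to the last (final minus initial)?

Carbon oxidation states along the series — urea: +4, carbon dioxide: +4, formaldehyde: 0.
Net change = 0 − (+4) = -4.

-4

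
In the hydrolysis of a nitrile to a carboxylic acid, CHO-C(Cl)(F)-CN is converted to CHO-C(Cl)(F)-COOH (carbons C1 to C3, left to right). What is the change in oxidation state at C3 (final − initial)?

Before: C3 has 1 bond to C, 3 bonds to N → oxidation state +3.
After: C3 has 1 bond to C, 3 bonds to O → oxidation state +3.
Δ = +3 − (+3) = 0, so no net redox change at C3.

0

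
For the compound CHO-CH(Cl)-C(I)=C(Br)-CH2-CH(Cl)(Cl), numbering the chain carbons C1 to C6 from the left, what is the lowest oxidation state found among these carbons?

-2

Count +1 for every bond to an atom more electronegative than carbon and −1 for every bond to one less electronegative; C–C bonds are 0. Tallying each carbon:
C1: 1C, 1H, 2O → 0 − 1 + 2 = +1
C2: 2C, 1H, 1Cl → 0 − 1 + 1 = 0
C3: 3C, 1I → 0 + 1 = +1
C4: 3C, 1Br → 0 + 1 = +1
C5: 2C, 2H → 0 − 2 = -2
C6: 1C, 1H, 2Cl → 0 − 1 + 2 = +1
The lowest value is -2.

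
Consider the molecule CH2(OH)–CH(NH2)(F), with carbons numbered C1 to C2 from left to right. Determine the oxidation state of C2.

Each bond to a more electronegative atom (O, N, halogen) counts +1, each bond to a less electronegative atom (H, metal, B, Si) counts −1, and each C–C bond counts 0.
C2 has one bond to C (0), one bond to N (+1), one bond to H (-1), one bond to F (+1).
Oxidation state = 0 + 1 − 1 + 1 = +1.

+1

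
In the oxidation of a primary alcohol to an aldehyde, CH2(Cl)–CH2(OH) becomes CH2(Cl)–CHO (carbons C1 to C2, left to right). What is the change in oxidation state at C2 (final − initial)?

+2

Before: C2 has 1 bond to C, 2 bonds to H, 1 bond to O → oxidation state -1.
After: C2 has 1 bond to C, 1 bond to H, 2 bonds to O → oxidation state +1.
Δ = +1 − (-1) = +2, so this is an oxidation at C2.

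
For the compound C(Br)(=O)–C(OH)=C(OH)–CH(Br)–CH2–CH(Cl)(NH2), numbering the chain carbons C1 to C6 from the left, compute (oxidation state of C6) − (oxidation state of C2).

0

C6: 1C, 1H, 1N, 1Cl → 0 − 1 + 1 + 1 = +1
C2: 3C, 1O → 0 + 1 = +1
Difference: +1 − (+1) = 0.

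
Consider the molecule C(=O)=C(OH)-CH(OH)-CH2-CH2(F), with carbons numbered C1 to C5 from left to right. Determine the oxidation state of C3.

0

C3 has one bond to C (0), one bond to C (0), one bond to O (+1), one bond to H (-1).
Oxidation state = 0 + 0 + 1 − 1 = 0.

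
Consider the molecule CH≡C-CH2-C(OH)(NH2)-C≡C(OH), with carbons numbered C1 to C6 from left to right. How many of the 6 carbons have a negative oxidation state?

2

Assign +1 per bond to O/N/halogen, −1 per bond to H or an electropositive element, and 0 per bond to carbon. Tallying each carbon:
C1: 3C, 1H → 0 − 1 = -1
C2: 4C → 0 = 0
C3: 2C, 2H → 0 − 2 = -2
C4: 2C, 1O, 1N → 0 + 1 + 1 = +2
C5: 4C → 0 = 0
C6: 3C, 1O → 0 + 1 = +1
2 carbons (C1, C3) meet the condition.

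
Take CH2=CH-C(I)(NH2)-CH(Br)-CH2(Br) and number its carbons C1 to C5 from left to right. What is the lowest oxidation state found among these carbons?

-2

Count +1 for every bond to an atom more electronegative than carbon and −1 for every bond to one less electronegative; C–C bonds are 0. Tallying each carbon:
C1: 2C, 2H → 0 − 2 = -2
C2: 3C, 1H → 0 − 1 = -1
C3: 2C, 1N, 1I → 0 + 1 + 1 = +2
C4: 2C, 1H, 1Br → 0 − 1 + 1 = 0
C5: 1C, 2H, 1Br → 0 − 2 + 1 = -1
The lowest value is -2.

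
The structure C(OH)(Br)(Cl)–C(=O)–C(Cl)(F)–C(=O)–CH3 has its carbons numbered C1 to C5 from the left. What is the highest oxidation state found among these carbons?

+3

Bonds to more-electronegative neighbours contribute +1 each, bonds to H or metals contribute −1 each, and C–C bonds contribute 0. Tallying each carbon:
C1: 1C, 1O, 1Cl, 1Br → 0 + 1 + 1 + 1 = +3
C2: 2C, 2O → 0 + 2 = +2
C3: 2C, 1F, 1Cl → 0 + 1 + 1 = +2
C4: 2C, 2O → 0 + 2 = +2
C5: 1C, 3H → 0 − 3 = -3
The highest value is +3.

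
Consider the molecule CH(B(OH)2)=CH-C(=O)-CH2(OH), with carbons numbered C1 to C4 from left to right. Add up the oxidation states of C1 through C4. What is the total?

Tallying each carbon's bonds:
C1: 2C, 1H, 1B → 0 − 1 − 1 = -2
C2: 3C, 1H → 0 − 1 = -1
C3: 2C, 2O → 0 + 2 = +2
C4: 1C, 2H, 1O → 0 − 2 + 1 = -1
Sum = -2 − 1 + 2 − 1 = -2.

-2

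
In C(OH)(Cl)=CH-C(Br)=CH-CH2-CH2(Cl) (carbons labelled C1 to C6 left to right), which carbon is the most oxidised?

Tallying each carbon's bonds:
C1: 2C, 1O, 1Cl → 0 + 1 + 1 = +2
C2: 3C, 1H → 0 − 1 = -1
C3: 3C, 1Br → 0 + 1 = +1
C4: 3C, 1H → 0 − 1 = -1
C5: 2C, 2H → 0 − 2 = -2
C6: 1C, 2H, 1Cl → 0 − 2 + 1 = -1
The most oxidised carbon is C1 at +2.

C1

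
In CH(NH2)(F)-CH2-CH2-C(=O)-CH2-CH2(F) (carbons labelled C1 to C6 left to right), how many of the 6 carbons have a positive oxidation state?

Tallying each carbon's bonds:
C1: 1C, 1H, 1N, 1F → 0 − 1 + 1 + 1 = +1
C2: 2C, 2H → 0 − 2 = -2
C3: 2C, 2H → 0 − 2 = -2
C4: 2C, 2O → 0 + 2 = +2
C5: 2C, 2H → 0 − 2 = -2
C6: 1C, 2H, 1F → 0 − 2 + 1 = -1
2 carbons (C1, C4) meet the condition.

2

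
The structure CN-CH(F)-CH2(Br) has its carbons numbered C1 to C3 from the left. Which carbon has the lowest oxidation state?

Each bond to a more electronegative atom (O, N, halogen) counts +1, each bond to a less electronegative atom (H, metal, B, Si) counts −1, and each C–C bond counts 0. Tallying each carbon:
C1: 1C, 3N → 0 + 3 = +3
C2: 2C, 1H, 1F → 0 − 1 + 1 = 0
C3: 1C, 2H, 1Br → 0 − 2 + 1 = -1
The most reduced carbon is C3 at -1.

C3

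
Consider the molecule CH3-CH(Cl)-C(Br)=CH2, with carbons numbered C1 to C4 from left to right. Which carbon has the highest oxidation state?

Assign +1 per bond to O/N/halogen, −1 per bond to H or an electropositive element, and 0 per bond to carbon. Tallying each carbon:
C1: 1C, 3H → 0 − 3 = -3
C2: 2C, 1H, 1Cl → 0 − 1 + 1 = 0
C3: 3C, 1Br → 0 + 1 = +1
C4: 2C, 2H → 0 − 2 = -2
The most oxidised carbon is C3 at +1.

C3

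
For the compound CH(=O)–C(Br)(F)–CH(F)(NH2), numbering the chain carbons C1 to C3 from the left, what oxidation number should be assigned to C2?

+2

Assign +1 per bond to O/N/halogen, −1 per bond to H or an electropositive element, and 0 per bond to carbon.
C2 has one bond to C (0), one bond to C (0), one bond to Br (+1), one bond to F (+1).
Oxidation state = 0 + 0 + 1 + 1 = +2.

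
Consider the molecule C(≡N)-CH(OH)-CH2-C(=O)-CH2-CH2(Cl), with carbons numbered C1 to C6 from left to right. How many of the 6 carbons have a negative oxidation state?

3

Tallying each carbon's bonds:
C1: 1C, 3N → 0 + 3 = +3
C2: 2C, 1H, 1O → 0 − 1 + 1 = 0
C3: 2C, 2H → 0 − 2 = -2
C4: 2C, 2O → 0 + 2 = +2
C5: 2C, 2H → 0 − 2 = -2
C6: 1C, 2H, 1Cl → 0 − 2 + 1 = -1
3 carbons (C3, C5, C6) meet the condition.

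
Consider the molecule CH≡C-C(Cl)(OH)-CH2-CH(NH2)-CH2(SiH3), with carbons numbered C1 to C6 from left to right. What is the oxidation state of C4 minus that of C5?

C4: 2C, 2H → 0 − 2 = -2
C5: 2C, 1H, 1N → 0 − 1 + 1 = 0
Difference: -2 − (0) = -2.

-2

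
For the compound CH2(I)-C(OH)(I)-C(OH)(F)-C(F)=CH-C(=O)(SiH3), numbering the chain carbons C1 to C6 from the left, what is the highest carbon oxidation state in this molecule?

+2

Bonds to more-electronegative neighbours contribute +1 each, bonds to H or metals contribute −1 each, and C–C bonds contribute 0. Tallying each carbon:
C1: 1C, 2H, 1I → 0 − 2 + 1 = -1
C2: 2C, 1O, 1I → 0 + 1 + 1 = +2
C3: 2C, 1O, 1F → 0 + 1 + 1 = +2
C4: 3C, 1F → 0 + 1 = +1
C5: 3C, 1H → 0 − 1 = -1
C6: 1C, 2O, 1Si → 0 + 2 − 1 = +1
The highest value is +2.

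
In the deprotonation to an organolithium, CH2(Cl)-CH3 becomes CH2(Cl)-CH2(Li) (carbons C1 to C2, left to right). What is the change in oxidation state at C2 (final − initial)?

0

Before: C2 has 1 bond to C, 3 bonds to H → oxidation state -3.
After: C2 has 1 bond to C, 2 bonds to H, 1 bond to Li → oxidation state -3.
Δ = -3 − (-3) = 0, so no net redox change at C2.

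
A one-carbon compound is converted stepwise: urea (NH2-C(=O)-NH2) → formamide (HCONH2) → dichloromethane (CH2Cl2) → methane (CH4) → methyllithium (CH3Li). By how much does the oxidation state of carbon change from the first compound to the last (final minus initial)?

Carbon oxidation states along the series — urea: +4, formamide: +2, dichloromethane: 0, methane: -4, methyllithium: -4.
Net change = -4 − (+4) = -8.

-8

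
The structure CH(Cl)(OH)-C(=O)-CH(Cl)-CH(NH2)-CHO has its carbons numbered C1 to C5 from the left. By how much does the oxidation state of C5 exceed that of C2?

C5: 1C, 1H, 2O → 0 − 1 + 2 = +1
C2: 2C, 2O → 0 + 2 = +2
Difference: +1 − (+2) = -1.

-1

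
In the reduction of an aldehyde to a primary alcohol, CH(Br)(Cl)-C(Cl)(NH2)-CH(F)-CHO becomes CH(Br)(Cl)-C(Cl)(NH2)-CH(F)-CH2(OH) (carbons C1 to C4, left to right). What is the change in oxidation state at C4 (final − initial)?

-2

Before: C4 has 1 bond to C, 1 bond to H, 2 bonds to O → oxidation state +1.
After: C4 has 1 bond to C, 2 bonds to H, 1 bond to O → oxidation state -1.
Δ = -1 − (+1) = -2, so this is a reduction at C4.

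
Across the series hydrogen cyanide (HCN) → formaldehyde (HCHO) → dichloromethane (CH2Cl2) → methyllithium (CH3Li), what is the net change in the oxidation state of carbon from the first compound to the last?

Carbon oxidation states along the series — hydrogen cyanide: +2, formaldehyde: 0, dichloromethane: 0, methyllithium: -4.
Net change = -4 − (+2) = -6.

-6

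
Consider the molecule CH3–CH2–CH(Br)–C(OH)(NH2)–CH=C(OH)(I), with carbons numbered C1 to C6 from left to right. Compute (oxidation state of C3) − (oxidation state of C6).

-2

C3: 2C, 1H, 1Br → 0 − 1 + 1 = 0
C6: 2C, 1O, 1I → 0 + 1 + 1 = +2
Difference: 0 − (+2) = -2.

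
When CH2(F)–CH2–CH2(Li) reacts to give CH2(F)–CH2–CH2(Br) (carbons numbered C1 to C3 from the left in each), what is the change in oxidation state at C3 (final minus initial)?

+2

Before: C3 has 1 bond to C, 2 bonds to H, 1 bond to Li → oxidation state -3.
After: C3 has 1 bond to C, 2 bonds to H, 1 bond to Br → oxidation state -1.
Δ = -1 − (-3) = +2, so this is an oxidation at C3.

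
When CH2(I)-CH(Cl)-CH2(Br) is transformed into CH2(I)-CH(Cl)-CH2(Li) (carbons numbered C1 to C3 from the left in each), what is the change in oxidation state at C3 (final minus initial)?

-2

Before: C3 has 1 bond to C, 2 bonds to H, 1 bond to Br → oxidation state -1.
After: C3 has 1 bond to C, 2 bonds to H, 1 bond to Li → oxidation state -3.
Δ = -3 − (-1) = -2, so this is a reduction at C3.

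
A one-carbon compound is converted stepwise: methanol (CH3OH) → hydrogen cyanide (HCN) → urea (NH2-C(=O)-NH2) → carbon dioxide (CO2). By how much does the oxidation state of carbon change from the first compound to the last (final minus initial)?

Carbon oxidation states along the series — methanol: -2, hydrogen cyanide: +2, urea: +4, carbon dioxide: +4.
Net change = +4 − (-2) = +6.

+6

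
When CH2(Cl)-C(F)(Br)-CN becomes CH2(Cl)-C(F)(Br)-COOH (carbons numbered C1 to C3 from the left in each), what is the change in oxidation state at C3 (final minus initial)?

0

Before: C3 has 1 bond to C, 3 bonds to N → oxidation state +3.
After: C3 has 1 bond to C, 3 bonds to O → oxidation state +3.
Δ = +3 − (+3) = 0, so no net redox change at C3.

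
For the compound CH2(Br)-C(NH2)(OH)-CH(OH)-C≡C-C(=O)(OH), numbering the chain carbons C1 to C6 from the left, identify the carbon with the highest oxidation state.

Bonds to more-electronegative neighbours contribute +1 each, bonds to H or metals contribute −1 each, and C–C bonds contribute 0. Tallying each carbon:
C1: 1C, 2H, 1Br → 0 − 2 + 1 = -1
C2: 2C, 1O, 1N → 0 + 1 + 1 = +2
C3: 2C, 1H, 1O → 0 − 1 + 1 = 0
C4: 4C → 0 = 0
C5: 4C → 0 = 0
C6: 1C, 3O → 0 + 3 = +3
The most oxidised carbon is C6 at +3.

C6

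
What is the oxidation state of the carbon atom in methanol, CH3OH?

-2

The carbon has one bond to H (-1), one bond to H (-1), one bond to H (-1), one bond to O (+1).
Oxidation state = -1 − 1 − 1 + 1 = -2.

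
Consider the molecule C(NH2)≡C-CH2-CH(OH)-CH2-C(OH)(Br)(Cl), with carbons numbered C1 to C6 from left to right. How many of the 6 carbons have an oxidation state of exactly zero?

2

Tallying each carbon's bonds:
C1: 3C, 1N → 0 + 1 = +1
C2: 4C → 0 = 0
C3: 2C, 2H → 0 − 2 = -2
C4: 2C, 1H, 1O → 0 − 1 + 1 = 0
C5: 2C, 2H → 0 − 2 = -2
C6: 1C, 1O, 1Cl, 1Br → 0 + 1 + 1 + 1 = +3
2 carbons (C2, C4) meet the condition.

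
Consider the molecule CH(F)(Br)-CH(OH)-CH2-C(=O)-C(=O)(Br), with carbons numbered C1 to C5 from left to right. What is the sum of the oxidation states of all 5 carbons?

Each bond to a more electronegative atom (O, N, halogen) counts +1, each bond to a less electronegative atom (H, metal, B, Si) counts −1, and each C–C bond counts 0. Tallying each carbon:
C1: 1C, 1H, 1F, 1Br → 0 − 1 + 1 + 1 = +1
C2: 2C, 1H, 1O → 0 − 1 + 1 = 0
C3: 2C, 2H → 0 − 2 = -2
C4: 2C, 2O → 0 + 2 = +2
C5: 1C, 2O, 1Br → 0 + 2 + 1 = +3
Sum = +1 + 0 − 2 + 2 + 3 = +4.

+4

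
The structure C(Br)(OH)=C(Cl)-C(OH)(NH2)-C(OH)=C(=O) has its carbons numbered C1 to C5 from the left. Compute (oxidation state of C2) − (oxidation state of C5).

-1

C2: 3C, 1Cl → 0 + 1 = +1
C5: 2C, 2O → 0 + 2 = +2
Difference: +1 − (+2) = -1.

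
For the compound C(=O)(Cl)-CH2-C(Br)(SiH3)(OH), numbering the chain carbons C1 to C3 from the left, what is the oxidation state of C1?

Assign +1 per bond to O/N/halogen, −1 per bond to H or an electropositive element, and 0 per bond to carbon.
C1 has one bond to C (0), a double bond to O (2×+1 = +2), one bond to Cl (+1).
Oxidation state = 0 + 2 + 1 = +3.

+3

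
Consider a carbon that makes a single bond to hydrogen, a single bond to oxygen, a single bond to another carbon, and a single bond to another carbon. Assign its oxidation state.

0

Bonds to more-electronegative neighbours contribute +1 each, bonds to H or metals contribute −1 each, and C–C bonds contribute 0.
The carbon has one bond to C (0), one bond to C (0), one bond to O (+1), one bond to H (-1).
Oxidation state = 0 + 0 + 1 − 1 = 0.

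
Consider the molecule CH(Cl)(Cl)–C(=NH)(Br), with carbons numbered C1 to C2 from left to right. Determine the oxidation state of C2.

+3

Count +1 for every bond to an atom more electronegative than carbon and −1 for every bond to one less electronegative; C–C bonds are 0.
C2 has one bond to C (0), a double bond to N (2×+1 = +2), one bond to Br (+1).
Oxidation state = 0 + 2 + 1 = +3.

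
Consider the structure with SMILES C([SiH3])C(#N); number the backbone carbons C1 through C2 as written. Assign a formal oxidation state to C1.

-3

Assign +1 per bond to O/N/halogen, −1 per bond to H or an electropositive element, and 0 per bond to carbon.
C1 has one bond to C (0), one bond to Si (-1), one bond to H (-1), one bond to H (-1).
Oxidation state = 0 − 1 − 1 − 1 = -3.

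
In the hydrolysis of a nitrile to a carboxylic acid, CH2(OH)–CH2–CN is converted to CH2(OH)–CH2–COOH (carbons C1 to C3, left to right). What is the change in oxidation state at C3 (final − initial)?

0

Before: C3 has 1 bond to C, 3 bonds to N → oxidation state +3.
After: C3 has 1 bond to C, 3 bonds to O → oxidation state +3.
Δ = +3 − (+3) = 0, so no net redox change at C3.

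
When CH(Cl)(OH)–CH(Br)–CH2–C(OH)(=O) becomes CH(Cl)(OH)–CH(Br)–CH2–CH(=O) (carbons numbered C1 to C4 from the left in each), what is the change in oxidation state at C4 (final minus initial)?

-2

Before: C4 has 1 bond to C, 3 bonds to O → oxidation state +3.
After: C4 has 1 bond to C, 1 bond to H, 2 bonds to O → oxidation state +1.
Δ = +1 − (+3) = -2, so this is a reduction at C4.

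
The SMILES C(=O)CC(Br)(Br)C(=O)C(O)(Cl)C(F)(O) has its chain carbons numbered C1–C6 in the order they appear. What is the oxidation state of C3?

+2

C3 has one bond to C (0), one bond to C (0), one bond to Br (+1), one bond to Br (+1).
Oxidation state = 0 + 0 + 1 + 1 = +2.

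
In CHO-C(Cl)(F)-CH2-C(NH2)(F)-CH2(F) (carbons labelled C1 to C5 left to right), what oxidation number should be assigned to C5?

Count +1 for every bond to an atom more electronegative than carbon and −1 for every bond to one less electronegative; C–C bonds are 0.
C5 has one bond to C (0), one bond to F (+1), one bond to H (-1), one bond to H (-1).
Oxidation state = 0 + 1 − 1 − 1 = -1.

-1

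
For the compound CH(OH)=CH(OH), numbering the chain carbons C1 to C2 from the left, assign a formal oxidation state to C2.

0

Count +1 for every bond to an atom more electronegative than carbon and −1 for every bond to one less electronegative; C–C bonds are 0.
C2 has a double bond to C (2×0 = 0), one bond to H (-1), one bond to O (+1).
Oxidation state = 0 − 1 + 1 = 0.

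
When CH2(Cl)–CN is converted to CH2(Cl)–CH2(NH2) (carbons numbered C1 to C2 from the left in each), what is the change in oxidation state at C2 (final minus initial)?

-4

Before: C2 has 1 bond to C, 3 bonds to N → oxidation state +3.
After: C2 has 1 bond to C, 2 bonds to H, 1 bond to N → oxidation state -1.
Δ = -1 − (+3) = -4, so this is a reduction at C2.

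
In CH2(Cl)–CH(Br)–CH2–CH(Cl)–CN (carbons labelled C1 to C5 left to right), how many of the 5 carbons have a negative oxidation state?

2

Tallying each carbon's bonds:
C1: 1C, 2H, 1Cl → 0 − 2 + 1 = -1
C2: 2C, 1H, 1Br → 0 − 1 + 1 = 0
C3: 2C, 2H → 0 − 2 = -2
C4: 2C, 1H, 1Cl → 0 − 1 + 1 = 0
C5: 1C, 3N → 0 + 3 = +3
2 carbons (C1, C3) meet the condition.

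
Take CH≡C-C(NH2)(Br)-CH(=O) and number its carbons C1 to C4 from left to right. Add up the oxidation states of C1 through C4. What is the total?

Bonds to more-electronegative neighbours contribute +1 each, bonds to H or metals contribute −1 each, and C–C bonds contribute 0. Tallying each carbon:
C1: 3C, 1H → 0 − 1 = -1
C2: 4C → 0 = 0
C3: 2C, 1N, 1Br → 0 + 1 + 1 = +2
C4: 1C, 1H, 2O → 0 − 1 + 2 = +1
Sum = -1 + 0 + 2 + 1 = +2.

+2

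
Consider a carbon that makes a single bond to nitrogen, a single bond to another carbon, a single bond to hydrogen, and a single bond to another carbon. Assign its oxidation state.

The carbon has one bond to C (0), one bond to C (0), one bond to H (-1), one bond to N (+1).
Oxidation state = 0 + 0 − 1 + 1 = 0.

0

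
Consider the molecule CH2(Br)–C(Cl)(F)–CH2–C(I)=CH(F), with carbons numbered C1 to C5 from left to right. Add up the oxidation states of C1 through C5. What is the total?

0

Assign +1 per bond to O/N/halogen, −1 per bond to H or an electropositive element, and 0 per bond to carbon. Tallying each carbon:
C1: 1C, 2H, 1Br → 0 − 2 + 1 = -1
C2: 2C, 1F, 1Cl → 0 + 1 + 1 = +2
C3: 2C, 2H → 0 − 2 = -2
C4: 3C, 1I → 0 + 1 = +1
C5: 2C, 1H, 1F → 0 − 1 + 1 = 0
Sum = -1 + 2 − 2 + 1 + 0 = 0.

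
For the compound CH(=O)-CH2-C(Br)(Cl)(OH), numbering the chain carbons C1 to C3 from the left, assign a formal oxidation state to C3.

+3

Assign +1 per bond to O/N/halogen, −1 per bond to H or an electropositive element, and 0 per bond to carbon.
C3 has one bond to C (0), one bond to Br (+1), one bond to Cl (+1), one bond to O (+1).
Oxidation state = 0 + 1 + 1 + 1 = +3.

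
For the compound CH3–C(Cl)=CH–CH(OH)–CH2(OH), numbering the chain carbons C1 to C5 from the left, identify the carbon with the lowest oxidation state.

C1

Tallying each carbon's bonds:
C1: 1C, 3H → 0 − 3 = -3
C2: 3C, 1Cl → 0 + 1 = +1
C3: 3C, 1H → 0 − 1 = -1
C4: 2C, 1H, 1O → 0 − 1 + 1 = 0
C5: 1C, 2H, 1O → 0 − 2 + 1 = -1
The most reduced carbon is C1 at -3.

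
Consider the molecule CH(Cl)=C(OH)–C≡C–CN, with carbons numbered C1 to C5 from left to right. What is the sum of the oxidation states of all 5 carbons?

+4

Bonds to more-electronegative neighbours contribute +1 each, bonds to H or metals contribute −1 each, and C–C bonds contribute 0. Tallying each carbon:
C1: 2C, 1H, 1Cl → 0 − 1 + 1 = 0
C2: 3C, 1O → 0 + 1 = +1
C3: 4C → 0 = 0
C4: 4C → 0 = 0
C5: 1C, 3N → 0 + 3 = +3
Sum = 0 + 1 + 0 + 0 + 3 = +4.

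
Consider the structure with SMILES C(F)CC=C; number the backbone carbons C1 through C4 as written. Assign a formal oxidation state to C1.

-1

C1 has one bond to C (0), one bond to F (+1), one bond to H (-1), one bond to H (-1).
Oxidation state = 0 + 1 − 1 − 1 = -1.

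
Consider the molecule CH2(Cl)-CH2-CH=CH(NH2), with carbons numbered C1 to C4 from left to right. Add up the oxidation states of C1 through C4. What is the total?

-4

Tallying each carbon's bonds:
C1: 1C, 2H, 1Cl → 0 − 2 + 1 = -1
C2: 2C, 2H → 0 − 2 = -2
C3: 3C, 1H → 0 − 1 = -1
C4: 2C, 1H, 1N → 0 − 1 + 1 = 0
Sum = -1 − 2 − 1 + 0 = -4.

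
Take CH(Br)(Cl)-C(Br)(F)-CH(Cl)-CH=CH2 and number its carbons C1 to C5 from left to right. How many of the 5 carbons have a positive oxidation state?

Assign +1 per bond to O/N/halogen, −1 per bond to H or an electropositive element, and 0 per bond to carbon. Tallying each carbon:
C1: 1C, 1H, 1Cl, 1Br → 0 − 1 + 1 + 1 = +1
C2: 2C, 1F, 1Br → 0 + 1 + 1 = +2
C3: 2C, 1H, 1Cl → 0 − 1 + 1 = 0
C4: 3C, 1H → 0 − 1 = -1
C5: 2C, 2H → 0 − 2 = -2
2 carbons (C1, C2) meet the condition.

2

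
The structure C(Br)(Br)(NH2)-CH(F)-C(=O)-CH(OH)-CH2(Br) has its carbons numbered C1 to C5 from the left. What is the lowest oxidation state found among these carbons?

-1

Tallying each carbon's bonds:
C1: 1C, 1N, 2Br → 0 + 1 + 2 = +3
C2: 2C, 1H, 1F → 0 − 1 + 1 = 0
C3: 2C, 2O → 0 + 2 = +2
C4: 2C, 1H, 1O → 0 − 1 + 1 = 0
C5: 1C, 2H, 1Br → 0 − 2 + 1 = -1
The lowest value is -1.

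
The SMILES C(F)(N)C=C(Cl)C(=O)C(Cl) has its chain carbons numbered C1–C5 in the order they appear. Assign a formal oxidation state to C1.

+1

Count +1 for every bond to an atom more electronegative than carbon and −1 for every bond to one less electronegative; C–C bonds are 0.
C1 has one bond to C (0), one bond to F (+1), one bond to H (-1), one bond to N (+1).
Oxidation state = 0 + 1 − 1 + 1 = +1.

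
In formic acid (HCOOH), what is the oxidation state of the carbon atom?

+2

Bonds to more-electronegative neighbours contribute +1 each, bonds to H or metals contribute −1 each, and C–C bonds contribute 0.
The carbon has one bond to H (-1), a double bond to O (2×+1 = +2), one bond to O (+1).
Oxidation state = -1 + 2 + 1 = +2.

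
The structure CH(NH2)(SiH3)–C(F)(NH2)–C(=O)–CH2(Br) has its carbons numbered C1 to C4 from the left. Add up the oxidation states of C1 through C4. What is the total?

Assign +1 per bond to O/N/halogen, −1 per bond to H or an electropositive element, and 0 per bond to carbon. Tallying each carbon:
C1: 1C, 1H, 1N, 1Si → 0 − 1 + 1 − 1 = -1
C2: 2C, 1N, 1F → 0 + 1 + 1 = +2
C3: 2C, 2O → 0 + 2 = +2
C4: 1C, 2H, 1Br → 0 − 2 + 1 = -1
Sum = -1 + 2 + 2 − 1 = +2.

+2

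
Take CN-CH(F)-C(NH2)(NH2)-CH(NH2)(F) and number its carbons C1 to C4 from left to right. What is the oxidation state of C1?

+3

Bonds to more-electronegative neighbours contribute +1 each, bonds to H or metals contribute −1 each, and C–C bonds contribute 0.
C1 has one bond to C (0), a triple bond to N (3×+1 = +3).
Oxidation state = 0 + 3 = +3.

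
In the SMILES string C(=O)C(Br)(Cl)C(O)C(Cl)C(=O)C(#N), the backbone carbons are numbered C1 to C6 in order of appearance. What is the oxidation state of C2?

Each bond to a more electronegative atom (O, N, halogen) counts +1, each bond to a less electronegative atom (H, metal, B, Si) counts −1, and each C–C bond counts 0.
C2 has one bond to C (0), one bond to C (0), one bond to Br (+1), one bond to Cl (+1).
Oxidation state = 0 + 0 + 1 + 1 = +2.

+2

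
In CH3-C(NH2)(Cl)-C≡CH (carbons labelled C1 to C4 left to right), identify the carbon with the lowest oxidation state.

Tallying each carbon's bonds:
C1: 1C, 3H → 0 − 3 = -3
C2: 2C, 1N, 1Cl → 0 + 1 + 1 = +2
C3: 4C → 0 = 0
C4: 3C, 1H → 0 − 1 = -1
The most reduced carbon is C1 at -3.

C1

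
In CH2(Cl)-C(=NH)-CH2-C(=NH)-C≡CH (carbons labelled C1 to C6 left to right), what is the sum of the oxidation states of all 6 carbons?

Tallying each carbon's bonds:
C1: 1C, 2H, 1Cl → 0 − 2 + 1 = -1
C2: 2C, 2N → 0 + 2 = +2
C3: 2C, 2H → 0 − 2 = -2
C4: 2C, 2N → 0 + 2 = +2
C5: 4C → 0 = 0
C6: 3C, 1H → 0 − 1 = -1
Sum = -1 + 2 − 2 + 2 + 0 − 1 = 0.

0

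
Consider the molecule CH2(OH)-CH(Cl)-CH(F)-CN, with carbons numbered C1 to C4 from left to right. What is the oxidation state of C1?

C1 has one bond to C (0), one bond to H (-1), one bond to O (+1), one bond to H (-1).
Oxidation state = 0 − 1 + 1 − 1 = -1.

-1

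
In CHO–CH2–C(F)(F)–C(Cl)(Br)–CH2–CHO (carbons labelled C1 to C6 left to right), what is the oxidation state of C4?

+2

Bonds to more-electronegative neighbours contribute +1 each, bonds to H or metals contribute −1 each, and C–C bonds contribute 0.
C4 has one bond to C (0), one bond to C (0), one bond to Cl (+1), one bond to Br (+1).
Oxidation state = 0 + 0 + 1 + 1 = +2.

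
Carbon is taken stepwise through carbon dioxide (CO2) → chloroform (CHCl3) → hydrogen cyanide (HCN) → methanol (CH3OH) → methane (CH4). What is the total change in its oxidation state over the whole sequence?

Carbon oxidation states along the series — carbon dioxide: +4, chloroform: +2, hydrogen cyanide: +2, methanol: -2, methane: -4.
Net change = -4 − (+4) = -8.

-8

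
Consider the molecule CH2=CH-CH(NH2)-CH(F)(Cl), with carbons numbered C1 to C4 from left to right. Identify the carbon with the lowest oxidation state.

C1

Tallying each carbon's bonds:
C1: 2C, 2H → 0 − 2 = -2
C2: 3C, 1H → 0 − 1 = -1
C3: 2C, 1H, 1N → 0 − 1 + 1 = 0
C4: 1C, 1H, 1F, 1Cl → 0 − 1 + 1 + 1 = +1
The most reduced carbon is C1 at -2.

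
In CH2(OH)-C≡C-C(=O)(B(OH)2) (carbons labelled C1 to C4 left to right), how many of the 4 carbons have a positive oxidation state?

Tallying each carbon's bonds:
C1: 1C, 2H, 1O → 0 − 2 + 1 = -1
C2: 4C → 0 = 0
C3: 4C → 0 = 0
C4: 1C, 2O, 1B → 0 + 2 − 1 = +1
1 carbon (C4) meets the condition.

1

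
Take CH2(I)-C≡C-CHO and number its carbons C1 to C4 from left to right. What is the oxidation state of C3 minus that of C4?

-1

C3: 4C → 0 = 0
C4: 1C, 1H, 2O → 0 − 1 + 2 = +1
Difference: 0 − (+1) = -1.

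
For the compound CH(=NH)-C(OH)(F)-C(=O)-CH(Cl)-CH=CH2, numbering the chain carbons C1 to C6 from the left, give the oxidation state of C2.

Count +1 for every bond to an atom more electronegative than carbon and −1 for every bond to one less electronegative; C–C bonds are 0.
C2 has one bond to C (0), one bond to C (0), one bond to O (+1), one bond to F (+1).
Oxidation state = 0 + 0 + 1 + 1 = +2.

+2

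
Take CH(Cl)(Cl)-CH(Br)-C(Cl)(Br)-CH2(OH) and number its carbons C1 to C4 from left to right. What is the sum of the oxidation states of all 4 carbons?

+2

Tallying each carbon's bonds:
C1: 1C, 1H, 2Cl → 0 − 1 + 2 = +1
C2: 2C, 1H, 1Br → 0 − 1 + 1 = 0
C3: 2C, 1Cl, 1Br → 0 + 1 + 1 = +2
C4: 1C, 2H, 1O → 0 − 2 + 1 = -1
Sum = +1 + 0 + 2 − 1 = +2.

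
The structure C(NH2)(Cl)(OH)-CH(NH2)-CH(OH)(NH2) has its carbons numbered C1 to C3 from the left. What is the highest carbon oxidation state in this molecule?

+3

Tallying each carbon's bonds:
C1: 1C, 1O, 1N, 1Cl → 0 + 1 + 1 + 1 = +3
C2: 2C, 1H, 1N → 0 − 1 + 1 = 0
C3: 1C, 1H, 1O, 1N → 0 − 1 + 1 + 1 = +1
The highest value is +3.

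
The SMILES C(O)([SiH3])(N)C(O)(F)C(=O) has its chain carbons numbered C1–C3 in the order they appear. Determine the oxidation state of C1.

Count +1 for every bond to an atom more electronegative than carbon and −1 for every bond to one less electronegative; C–C bonds are 0.
C1 has one bond to C (0), one bond to O (+1), one bond to Si (-1), one bond to N (+1).
Oxidation state = 0 + 1 − 1 + 1 = +1.

+1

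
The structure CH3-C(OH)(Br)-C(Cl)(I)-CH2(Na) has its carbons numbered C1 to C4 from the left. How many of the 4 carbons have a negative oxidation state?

Bonds to more-electronegative neighbours contribute +1 each, bonds to H or metals contribute −1 each, and C–C bonds contribute 0. Tallying each carbon:
C1: 1C, 3H → 0 − 3 = -3
C2: 2C, 1O, 1Br → 0 + 1 + 1 = +2
C3: 2C, 1Cl, 1I → 0 + 1 + 1 = +2
C4: 1C, 2H, 1Na → 0 − 2 − 1 = -3
2 carbons (C1, C4) meet the condition.

2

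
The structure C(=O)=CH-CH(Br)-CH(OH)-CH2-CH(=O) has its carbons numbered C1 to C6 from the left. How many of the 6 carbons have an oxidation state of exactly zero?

2

Assign +1 per bond to O/N/halogen, −1 per bond to H or an electropositive element, and 0 per bond to carbon. Tallying each carbon:
C1: 2C, 2O → 0 + 2 = +2
C2: 3C, 1H → 0 − 1 = -1
C3: 2C, 1H, 1Br → 0 − 1 + 1 = 0
C4: 2C, 1H, 1O → 0 − 1 + 1 = 0
C5: 2C, 2H → 0 − 2 = -2
C6: 1C, 1H, 2O → 0 − 1 + 2 = +1
2 carbons (C3, C4) meet the condition.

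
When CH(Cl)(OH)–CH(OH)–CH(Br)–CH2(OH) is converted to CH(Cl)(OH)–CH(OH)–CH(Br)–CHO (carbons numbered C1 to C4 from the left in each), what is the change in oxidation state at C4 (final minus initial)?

+2

Before: C4 has 1 bond to C, 2 bonds to H, 1 bond to O → oxidation state -1.
After: C4 has 1 bond to C, 1 bond to H, 2 bonds to O → oxidation state +1.
Δ = +1 − (-1) = +2, so this is an oxidation at C4.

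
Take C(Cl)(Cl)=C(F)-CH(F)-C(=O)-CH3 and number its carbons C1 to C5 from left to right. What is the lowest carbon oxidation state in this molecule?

Count +1 for every bond to an atom more electronegative than carbon and −1 for every bond to one less electronegative; C–C bonds are 0. Tallying each carbon:
C1: 2C, 2Cl → 0 + 2 = +2
C2: 3C, 1F → 0 + 1 = +1
C3: 2C, 1H, 1F → 0 − 1 + 1 = 0
C4: 2C, 2O → 0 + 2 = +2
C5: 1C, 3H → 0 − 3 = -3
The lowest value is -3.

-3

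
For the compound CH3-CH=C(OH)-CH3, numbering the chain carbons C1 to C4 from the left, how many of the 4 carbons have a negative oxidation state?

3

Each bond to a more electronegative atom (O, N, halogen) counts +1, each bond to a less electronegative atom (H, metal, B, Si) counts −1, and each C–C bond counts 0. Tallying each carbon:
C1: 1C, 3H → 0 − 3 = -3
C2: 3C, 1H → 0 − 1 = -1
C3: 3C, 1O → 0 + 1 = +1
C4: 1C, 3H → 0 − 3 = -3
3 carbons (C1, C2, C4) meet the condition.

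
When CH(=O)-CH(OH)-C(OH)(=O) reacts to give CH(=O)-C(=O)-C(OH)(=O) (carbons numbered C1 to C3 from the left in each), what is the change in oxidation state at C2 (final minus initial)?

+2

Before: C2 has 2 bonds to C, 1 bond to H, 1 bond to O → oxidation state 0.
After: C2 has 2 bonds to C, 2 bonds to O → oxidation state +2.
Δ = +2 − (0) = +2, so this is an oxidation at C2.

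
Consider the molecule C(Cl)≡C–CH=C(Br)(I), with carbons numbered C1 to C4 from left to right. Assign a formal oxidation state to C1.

C1 has a triple bond to C (3×0 = 0), one bond to Cl (+1).
Oxidation state = 0 + 1 = +1.

+1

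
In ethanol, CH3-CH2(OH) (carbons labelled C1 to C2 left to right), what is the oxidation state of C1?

-3

Assign +1 per bond to O/N/halogen, −1 per bond to H or an electropositive element, and 0 per bond to carbon.
C1 has one bond to H (-1), one bond to H (-1), one bond to H (-1), one bond to C (0).
Oxidation state = -1 − 1 − 1 + 0 = -3.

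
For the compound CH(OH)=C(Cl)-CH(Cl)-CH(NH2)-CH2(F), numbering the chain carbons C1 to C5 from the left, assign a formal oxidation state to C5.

-1

C5 has one bond to C (0), one bond to H (-1), one bond to H (-1), one bond to F (+1).
Oxidation state = 0 − 1 − 1 + 1 = -1.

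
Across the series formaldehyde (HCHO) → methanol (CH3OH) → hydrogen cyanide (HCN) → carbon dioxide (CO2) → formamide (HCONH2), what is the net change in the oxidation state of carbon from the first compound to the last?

+2

Carbon oxidation states along the series — formaldehyde: 0, methanol: -2, hydrogen cyanide: +2, carbon dioxide: +4, formamide: +2.
Net change = +2 − (0) = +2.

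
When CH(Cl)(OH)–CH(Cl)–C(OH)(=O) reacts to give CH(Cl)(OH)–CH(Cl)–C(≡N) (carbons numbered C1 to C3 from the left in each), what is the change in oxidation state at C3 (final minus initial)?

0

Before: C3 has 1 bond to C, 3 bonds to O → oxidation state +3.
After: C3 has 1 bond to C, 3 bonds to N → oxidation state +3.
Δ = +3 − (+3) = 0, so no net redox change at C3.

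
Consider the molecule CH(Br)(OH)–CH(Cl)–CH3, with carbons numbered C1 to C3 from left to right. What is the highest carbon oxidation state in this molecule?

Tallying each carbon's bonds:
C1: 1C, 1H, 1O, 1Br → 0 − 1 + 1 + 1 = +1
C2: 2C, 1H, 1Cl → 0 − 1 + 1 = 0
C3: 1C, 3H → 0 − 3 = -3
The highest value is +1.

+1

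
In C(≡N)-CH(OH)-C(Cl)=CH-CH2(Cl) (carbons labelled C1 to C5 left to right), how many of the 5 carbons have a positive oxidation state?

2

Assign +1 per bond to O/N/halogen, −1 per bond to H or an electropositive element, and 0 per bond to carbon. Tallying each carbon:
C1: 1C, 3N → 0 + 3 = +3
C2: 2C, 1H, 1O → 0 − 1 + 1 = 0
C3: 3C, 1Cl → 0 + 1 = +1
C4: 3C, 1H → 0 − 1 = -1
C5: 1C, 2H, 1Cl → 0 − 2 + 1 = -1
2 carbons (C1, C3) meet the condition.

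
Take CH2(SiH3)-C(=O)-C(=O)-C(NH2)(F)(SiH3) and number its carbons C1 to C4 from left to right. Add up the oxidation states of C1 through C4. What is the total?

+2

Bonds to more-electronegative neighbours contribute +1 each, bonds to H or metals contribute −1 each, and C–C bonds contribute 0. Tallying each carbon:
C1: 1C, 2H, 1Si → 0 − 2 − 1 = -3
C2: 2C, 2O → 0 + 2 = +2
C3: 2C, 2O → 0 + 2 = +2
C4: 1C, 1N, 1F, 1Si → 0 + 1 + 1 − 1 = +1
Sum = -3 + 2 + 2 + 1 = +2.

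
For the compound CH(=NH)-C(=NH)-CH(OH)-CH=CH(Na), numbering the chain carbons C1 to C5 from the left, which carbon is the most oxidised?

C2

Assign +1 per bond to O/N/halogen, −1 per bond to H or an electropositive element, and 0 per bond to carbon. Tallying each carbon:
C1: 1C, 1H, 2N → 0 − 1 + 2 = +1
C2: 2C, 2N → 0 + 2 = +2
C3: 2C, 1H, 1O → 0 − 1 + 1 = 0
C4: 3C, 1H → 0 − 1 = -1
C5: 2C, 1H, 1Na → 0 − 1 − 1 = -2
The most oxidised carbon is C2 at +2.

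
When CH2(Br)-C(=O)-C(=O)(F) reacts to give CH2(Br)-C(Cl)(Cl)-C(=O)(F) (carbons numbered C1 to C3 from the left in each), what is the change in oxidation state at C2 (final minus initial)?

Before: C2 has 2 bonds to C, 2 bonds to O → oxidation state +2.
After: C2 has 2 bonds to C, 2 bonds to Cl → oxidation state +2.
Δ = +2 − (+2) = 0, so no net redox change at C2.

0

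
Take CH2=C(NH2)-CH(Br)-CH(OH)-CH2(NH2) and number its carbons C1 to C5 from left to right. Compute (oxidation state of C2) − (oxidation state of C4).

C2: 3C, 1N → 0 + 1 = +1
C4: 2C, 1H, 1O → 0 − 1 + 1 = 0
Difference: +1 − (0) = +1.

+1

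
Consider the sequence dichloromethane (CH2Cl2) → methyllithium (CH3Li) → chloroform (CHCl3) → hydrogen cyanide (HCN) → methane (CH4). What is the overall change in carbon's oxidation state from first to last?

-4

Carbon oxidation states along the series — dichloromethane: 0, methyllithium: -4, chloroform: +2, hydrogen cyanide: +2, methane: -4.
Net change = -4 − (0) = -4.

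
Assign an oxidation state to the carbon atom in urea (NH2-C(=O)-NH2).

Each bond to a more electronegative atom (O, N, halogen) counts +1, each bond to a less electronegative atom (H, metal, B, Si) counts −1, and each C–C bond counts 0.
The carbon has one bond to N (+1), a double bond to O (2×+1 = +2), one bond to N (+1).
Oxidation state = +1 + 2 + 1 = +4.

+4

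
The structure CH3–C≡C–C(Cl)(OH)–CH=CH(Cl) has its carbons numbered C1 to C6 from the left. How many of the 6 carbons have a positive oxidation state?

1

Tallying each carbon's bonds:
C1: 1C, 3H → 0 − 3 = -3
C2: 4C → 0 = 0
C3: 4C → 0 = 0
C4: 2C, 1O, 1Cl → 0 + 1 + 1 = +2
C5: 3C, 1H → 0 − 1 = -1
C6: 2C, 1H, 1Cl → 0 − 1 + 1 = 0
1 carbon (C4) meets the condition.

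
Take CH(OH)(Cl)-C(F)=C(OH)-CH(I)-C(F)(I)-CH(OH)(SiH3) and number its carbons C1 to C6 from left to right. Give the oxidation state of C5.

Count +1 for every bond to an atom more electronegative than carbon and −1 for every bond to one less electronegative; C–C bonds are 0.
C5 has one bond to C (0), one bond to C (0), one bond to F (+1), one bond to I (+1).
Oxidation state = 0 + 0 + 1 + 1 = +2.

+2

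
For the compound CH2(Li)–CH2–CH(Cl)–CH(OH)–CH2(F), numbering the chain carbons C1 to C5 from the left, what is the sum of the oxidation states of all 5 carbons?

Bonds to more-electronegative neighbours contribute +1 each, bonds to H or metals contribute −1 each, and C–C bonds contribute 0. Tallying each carbon:
C1: 1C, 2H, 1Li → 0 − 2 − 1 = -3
C2: 2C, 2H → 0 − 2 = -2
C3: 2C, 1H, 1Cl → 0 − 1 + 1 = 0
C4: 2C, 1H, 1O → 0 − 1 + 1 = 0
C5: 1C, 2H, 1F → 0 − 2 + 1 = -1
Sum = -3 − 2 + 0 + 0 − 1 = -6.

-6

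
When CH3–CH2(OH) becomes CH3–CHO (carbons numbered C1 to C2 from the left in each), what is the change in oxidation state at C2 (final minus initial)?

Before: C2 has 1 bond to C, 2 bonds to H, 1 bond to O → oxidation state -1.
After: C2 has 1 bond to C, 1 bond to H, 2 bonds to O → oxidation state +1.
Δ = +1 − (-1) = +2, so this is an oxidation at C2.

+2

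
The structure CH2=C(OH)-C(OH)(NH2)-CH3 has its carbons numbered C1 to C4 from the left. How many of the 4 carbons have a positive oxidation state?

2

Tallying each carbon's bonds:
C1: 2C, 2H → 0 − 2 = -2
C2: 3C, 1O → 0 + 1 = +1
C3: 2C, 1O, 1N → 0 + 1 + 1 = +2
C4: 1C, 3H → 0 − 3 = -3
2 carbons (C2, C3) meet the condition.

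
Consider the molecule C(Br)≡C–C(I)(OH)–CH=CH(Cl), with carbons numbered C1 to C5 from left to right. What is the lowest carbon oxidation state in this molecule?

-1

Tallying each carbon's bonds:
C1: 3C, 1Br → 0 + 1 = +1
C2: 4C → 0 = 0
C3: 2C, 1O, 1I → 0 + 1 + 1 = +2
C4: 3C, 1H → 0 − 1 = -1
C5: 2C, 1H, 1Cl → 0 − 1 + 1 = 0
The lowest value is -1.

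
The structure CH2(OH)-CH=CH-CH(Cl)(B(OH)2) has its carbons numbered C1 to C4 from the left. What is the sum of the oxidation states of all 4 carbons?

-4

Bonds to more-electronegative neighbours contribute +1 each, bonds to H or metals contribute −1 each, and C–C bonds contribute 0. Tallying each carbon:
C1: 1C, 2H, 1O → 0 − 2 + 1 = -1
C2: 3C, 1H → 0 − 1 = -1
C3: 3C, 1H → 0 − 1 = -1
C4: 1C, 1H, 1Cl, 1B → 0 − 1 + 1 − 1 = -1
Sum = -1 − 1 − 1 − 1 = -4.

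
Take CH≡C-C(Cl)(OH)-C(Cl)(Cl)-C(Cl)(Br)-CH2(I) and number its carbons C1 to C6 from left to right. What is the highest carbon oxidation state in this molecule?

+2

Tallying each carbon's bonds:
C1: 3C, 1H → 0 − 1 = -1
C2: 4C → 0 = 0
C3: 2C, 1O, 1Cl → 0 + 1 + 1 = +2
C4: 2C, 2Cl → 0 + 2 = +2
C5: 2C, 1Cl, 1Br → 0 + 1 + 1 = +2
C6: 1C, 2H, 1I → 0 − 2 + 1 = -1
The highest value is +2.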